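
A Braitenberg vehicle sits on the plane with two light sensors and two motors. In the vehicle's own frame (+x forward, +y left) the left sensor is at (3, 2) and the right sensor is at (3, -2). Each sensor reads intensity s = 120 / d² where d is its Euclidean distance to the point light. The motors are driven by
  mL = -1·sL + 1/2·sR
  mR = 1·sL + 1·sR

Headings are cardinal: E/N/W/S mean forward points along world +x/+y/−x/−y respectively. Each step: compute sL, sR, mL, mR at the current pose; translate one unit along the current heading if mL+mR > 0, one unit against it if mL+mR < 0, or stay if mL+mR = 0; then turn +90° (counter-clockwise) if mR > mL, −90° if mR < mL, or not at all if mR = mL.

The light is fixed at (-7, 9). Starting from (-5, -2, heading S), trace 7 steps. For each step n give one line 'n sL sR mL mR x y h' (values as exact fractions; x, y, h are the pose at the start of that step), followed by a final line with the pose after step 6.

n=0: pose=(-5,-2,S); sL=30/53, sR=30/49; mL=-675/2597, mR=3060/2597; mL+mR=45/49 → advance +1; mR−mL=3735/2597 → turn +1·90°
n=1: pose=(-5,-3,E); sL=24/25, sR=120/221; mL=-3804/5525, mR=8304/5525; mL+mR=180/221 → advance +1; mR−mL=12108/5525 → turn +1·90°
n=2: pose=(-4,-3,N); sL=60/41, sR=60/53; mL=-1950/2173, mR=5640/2173; mL+mR=90/53 → advance +1; mR−mL=7590/2173 → turn +1·90°
n=3: pose=(-4,-2,W); sL=120/169, sR=40/27; mL=140/4563, mR=10000/4563; mL+mR=20/9 → advance +1; mR−mL=9860/4563 → turn +1·90°
n=4: pose=(-5,-2,S); sL=30/53, sR=30/49; mL=-675/2597, mR=3060/2597; mL+mR=45/49 → advance +1; mR−mL=3735/2597 → turn +1·90°
n=5: pose=(-5,-3,E); sL=24/25, sR=120/221; mL=-3804/5525, mR=8304/5525; mL+mR=180/221 → advance +1; mR−mL=12108/5525 → turn +1·90°
n=6: pose=(-4,-3,N); sL=60/41, sR=60/53; mL=-1950/2173, mR=5640/2173; mL+mR=90/53 → advance +1; mR−mL=7590/2173 → turn +1·90°

0 30/53 30/49 -675/2597 3060/2597 -5 -2 S
1 24/25 120/221 -3804/5525 8304/5525 -5 -3 E
2 60/41 60/53 -1950/2173 5640/2173 -4 -3 N
3 120/169 40/27 140/4563 10000/4563 -4 -2 W
4 30/53 30/49 -675/2597 3060/2597 -5 -2 S
5 24/25 120/221 -3804/5525 8304/5525 -5 -3 E
6 60/41 60/53 -1950/2173 5640/2173 -4 -3 N
final -4 -2 W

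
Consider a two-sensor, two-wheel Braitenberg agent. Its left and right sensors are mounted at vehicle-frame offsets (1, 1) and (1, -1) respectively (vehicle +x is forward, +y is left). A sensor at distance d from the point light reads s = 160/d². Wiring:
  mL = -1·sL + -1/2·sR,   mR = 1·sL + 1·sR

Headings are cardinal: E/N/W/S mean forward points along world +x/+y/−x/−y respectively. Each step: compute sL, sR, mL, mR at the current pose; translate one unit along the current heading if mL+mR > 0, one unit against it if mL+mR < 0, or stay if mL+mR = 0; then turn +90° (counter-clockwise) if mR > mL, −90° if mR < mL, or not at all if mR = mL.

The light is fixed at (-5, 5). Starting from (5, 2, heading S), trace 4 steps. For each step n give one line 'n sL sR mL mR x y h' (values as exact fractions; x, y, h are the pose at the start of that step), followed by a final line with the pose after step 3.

n=0: pose=(5,2,S); sL=160/137, sR=160/97; mL=-26480/13289, mR=37440/13289; mL+mR=80/97 → advance +1; mR−mL=63920/13289 → turn +1·90°
n=1: pose=(5,1,E); sL=16/13, sR=80/73; mL=-1688/949, mR=2208/949; mL+mR=40/73 → advance +1; mR−mL=3896/949 → turn +1·90°
n=2: pose=(6,1,N); sL=160/109, sR=160/153; mL=-33200/16677, mR=41920/16677; mL+mR=80/153 → advance +1; mR−mL=25040/5559 → turn +1·90°
n=3: pose=(6,2,W); sL=40/29, sR=20/13; mL=-810/377, mR=1100/377; mL+mR=10/13 → advance +1; mR−mL=1910/377 → turn +1·90°

0 160/137 160/97 -26480/13289 37440/13289 5 2 S
1 16/13 80/73 -1688/949 2208/949 5 1 E
2 160/109 160/153 -33200/16677 41920/16677 6 1 N
3 40/29 20/13 -810/377 1100/377 6 2 W
final 5 2 S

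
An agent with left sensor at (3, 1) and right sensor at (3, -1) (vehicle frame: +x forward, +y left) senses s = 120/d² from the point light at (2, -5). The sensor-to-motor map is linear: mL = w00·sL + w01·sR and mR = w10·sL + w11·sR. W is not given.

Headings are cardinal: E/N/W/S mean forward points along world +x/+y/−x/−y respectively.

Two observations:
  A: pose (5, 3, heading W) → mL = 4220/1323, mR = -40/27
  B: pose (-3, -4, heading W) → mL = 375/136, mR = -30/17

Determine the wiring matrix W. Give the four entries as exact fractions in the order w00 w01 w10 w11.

obs A: pose=(5,3,W) → sL=120/49, sR=40/27, mL=4220/1323, mR=-40/27
obs B: pose=(-3,-4,W) → sL=15/8, sR=30/17, mL=375/136, mR=-30/17
sensor matrix S = [[120/49, 40/27], [15/8, 30/17]]; det S = 11575/7497
solve [mL_A; mL_B] = S·[w00; w01] and [mR_A; mR_B] = S·[w10; w11]:
  w00 = 1, w01 = 1/2, w10 = 0, w11 = -1

1 1/2 0 -1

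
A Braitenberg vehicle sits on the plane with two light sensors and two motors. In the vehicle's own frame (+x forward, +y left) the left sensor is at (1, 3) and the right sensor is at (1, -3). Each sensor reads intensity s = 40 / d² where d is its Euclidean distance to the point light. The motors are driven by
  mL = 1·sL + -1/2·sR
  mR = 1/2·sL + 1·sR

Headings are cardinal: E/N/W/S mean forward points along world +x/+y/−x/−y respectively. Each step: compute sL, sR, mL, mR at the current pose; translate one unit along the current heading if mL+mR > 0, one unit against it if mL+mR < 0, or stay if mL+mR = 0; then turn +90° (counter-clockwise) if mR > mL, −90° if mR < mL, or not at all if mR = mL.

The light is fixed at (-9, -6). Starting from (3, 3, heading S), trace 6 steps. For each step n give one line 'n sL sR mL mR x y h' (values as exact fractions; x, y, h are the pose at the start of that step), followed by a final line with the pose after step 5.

n=0: pose=(3,3,S); sL=40/289, sR=8/29; mL=4/8381, mR=2892/8381; mL+mR=2896/8381 → advance +1; mR−mL=2888/8381 → turn +1·90°
n=1: pose=(3,2,E); sL=4/29, sR=20/97; mL=98/2813, mR=774/2813; mL+mR=872/2813 → advance +1; mR−mL=676/2813 → turn +1·90°
n=2: pose=(4,2,N); sL=40/181, sR=40/337; mL=9860/60997, mR=13980/60997; mL+mR=23840/60997 → advance +1; mR−mL=4120/60997 → turn +1·90°
n=3: pose=(4,3,W); sL=2/9, sR=5/36; mL=11/72, mR=1/4; mL+mR=29/72 → advance +1; mR−mL=7/72 → turn +1·90°
n=4: pose=(3,3,S); sL=40/289, sR=8/29; mL=4/8381, mR=2892/8381; mL+mR=2896/8381 → advance +1; mR−mL=2888/8381 → turn +1·90°
n=5: pose=(3,2,E); sL=4/29, sR=20/97; mL=98/2813, mR=774/2813; mL+mR=872/2813 → advance +1; mR−mL=676/2813 → turn +1·90°

0 40/289 8/29 4/8381 2892/8381 3 3 S
1 4/29 20/97 98/2813 774/2813 3 2 E
2 40/181 40/337 9860/60997 13980/60997 4 2 N
3 2/9 5/36 11/72 1/4 4 3 W
4 40/289 8/29 4/8381 2892/8381 3 3 S
5 4/29 20/97 98/2813 774/2813 3 2 E
final 4 2 N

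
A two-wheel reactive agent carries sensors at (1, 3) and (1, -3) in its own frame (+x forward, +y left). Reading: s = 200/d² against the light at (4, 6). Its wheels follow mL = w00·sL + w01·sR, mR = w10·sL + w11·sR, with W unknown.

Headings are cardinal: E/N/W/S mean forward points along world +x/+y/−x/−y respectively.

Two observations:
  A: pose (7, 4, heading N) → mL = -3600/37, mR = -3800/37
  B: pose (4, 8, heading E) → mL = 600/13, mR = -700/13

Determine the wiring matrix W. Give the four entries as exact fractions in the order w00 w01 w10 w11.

-1/2 1/2 -1/2 -1/2

obs A: pose=(7,4,N) → sL=200, sR=200/37, mL=-3600/37, mR=-3800/37
obs B: pose=(4,8,E) → sL=100/13, sR=100, mL=600/13, mR=-700/13
sensor matrix S = [[200, 200/37], [100/13, 100]]; det S = 9600000/481
solve [mL_A; mL_B] = S·[w00; w01] and [mR_A; mR_B] = S·[w10; w11]:
  w00 = -1/2, w01 = 1/2, w10 = -1/2, w11 = -1/2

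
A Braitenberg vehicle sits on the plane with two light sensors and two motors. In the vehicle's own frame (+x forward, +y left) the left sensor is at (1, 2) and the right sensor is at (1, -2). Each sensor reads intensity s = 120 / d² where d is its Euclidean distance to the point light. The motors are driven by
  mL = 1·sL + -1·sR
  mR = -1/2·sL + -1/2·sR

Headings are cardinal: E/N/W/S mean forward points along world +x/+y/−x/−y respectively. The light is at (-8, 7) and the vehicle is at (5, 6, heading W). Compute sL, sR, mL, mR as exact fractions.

left sensor world pos  = (4, 4); dL² = 153
right sensor world pos = (4, 8); dR² = 145
sL = 120/153 = 40/51
sR = 120/145 = 24/29
mL = 1·sL + -1·sR = -64/1479
mR = -1/2·sL + -1/2·sR = -1192/1479

40/51 24/29 -64/1479 -1192/1479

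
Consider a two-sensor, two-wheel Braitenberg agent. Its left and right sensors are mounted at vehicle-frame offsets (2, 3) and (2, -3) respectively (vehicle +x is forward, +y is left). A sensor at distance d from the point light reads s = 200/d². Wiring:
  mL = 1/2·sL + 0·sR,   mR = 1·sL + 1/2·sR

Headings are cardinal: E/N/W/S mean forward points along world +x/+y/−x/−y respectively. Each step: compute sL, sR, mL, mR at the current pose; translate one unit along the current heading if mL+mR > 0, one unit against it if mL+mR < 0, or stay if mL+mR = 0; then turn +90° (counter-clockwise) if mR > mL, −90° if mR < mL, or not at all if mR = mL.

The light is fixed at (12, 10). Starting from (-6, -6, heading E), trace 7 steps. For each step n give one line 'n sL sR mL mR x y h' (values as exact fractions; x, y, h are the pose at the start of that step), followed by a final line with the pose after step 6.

n=0: pose=(-6,-6,E); sL=8/17, sR=200/617; mL=4/17, mR=6636/10489; mL+mR=9104/10489 → advance +1; mR−mL=4168/10489 → turn +1·90°
n=1: pose=(-5,-6,N); sL=50/149, sR=25/49; mL=25/149, mR=8625/14602; mL+mR=11075/14602 → advance +1; mR−mL=6175/14602 → turn +1·90°
n=2: pose=(-5,-5,W); sL=40/137, sR=40/101; mL=20/137, mR=6780/13837; mL+mR=8800/13837 → advance +1; mR−mL=4760/13837 → turn +1·90°
n=3: pose=(-6,-5,S); sL=100/257, sR=20/73; mL=50/257, mR=9870/18761; mL+mR=13520/18761 → advance +1; mR−mL=6220/18761 → turn +1·90°
n=4: pose=(-6,-6,E); sL=8/17, sR=200/617; mL=4/17, mR=6636/10489; mL+mR=9104/10489 → advance +1; mR−mL=4168/10489 → turn +1·90°
n=5: pose=(-5,-6,N); sL=50/149, sR=25/49; mL=25/149, mR=8625/14602; mL+mR=11075/14602 → advance +1; mR−mL=6175/14602 → turn +1·90°
n=6: pose=(-5,-5,W); sL=40/137, sR=40/101; mL=20/137, mR=6780/13837; mL+mR=8800/13837 → advance +1; mR−mL=4760/13837 → turn +1·90°

0 8/17 200/617 4/17 6636/10489 -6 -6 E
1 50/149 25/49 25/149 8625/14602 -5 -6 N
2 40/137 40/101 20/137 6780/13837 -5 -5 W
3 100/257 20/73 50/257 9870/18761 -6 -5 S
4 8/17 200/617 4/17 6636/10489 -6 -6 E
5 50/149 25/49 25/149 8625/14602 -5 -6 N
6 40/137 40/101 20/137 6780/13837 -5 -5 W
final -6 -5 S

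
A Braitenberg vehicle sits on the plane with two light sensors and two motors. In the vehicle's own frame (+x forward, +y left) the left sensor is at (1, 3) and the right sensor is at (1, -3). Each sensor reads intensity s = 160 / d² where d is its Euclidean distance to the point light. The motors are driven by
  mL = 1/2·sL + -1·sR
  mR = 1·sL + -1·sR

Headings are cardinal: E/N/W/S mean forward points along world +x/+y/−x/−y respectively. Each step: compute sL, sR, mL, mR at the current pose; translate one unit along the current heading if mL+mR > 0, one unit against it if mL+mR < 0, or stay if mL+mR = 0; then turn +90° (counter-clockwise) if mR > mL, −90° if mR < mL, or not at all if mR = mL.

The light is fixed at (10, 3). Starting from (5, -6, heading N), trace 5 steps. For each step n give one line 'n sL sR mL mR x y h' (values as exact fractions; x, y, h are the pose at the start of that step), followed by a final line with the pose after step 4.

n=0: pose=(5,-6,N); sL=5/4, sR=40/17; mL=-235/136, mR=-75/68; mL+mR=-385/136 → advance -1; mR−mL=5/8 → turn +1·90°
n=1: pose=(5,-7,W); sL=32/41, sR=32/17; mL=-1040/697, mR=-768/697; mL+mR=-1808/697 → advance -1; mR−mL=16/41 → turn +1·90°
n=2: pose=(6,-7,S); sL=80/61, sR=16/17; mL=-296/1037, mR=384/1037; mL+mR=88/1037 → advance +1; mR−mL=40/61 → turn +1·90°
n=3: pose=(6,-8,E); sL=160/73, sR=32/41; mL=944/2993, mR=4224/2993; mL+mR=5168/2993 → advance +1; mR−mL=80/73 → turn +1·90°
n=4: pose=(7,-8,N); sL=20/17, sR=8/5; mL=-86/85, mR=-36/85; mL+mR=-122/85 → advance -1; mR−mL=10/17 → turn +1·90°

0 5/4 40/17 -235/136 -75/68 5 -6 N
1 32/41 32/17 -1040/697 -768/697 5 -7 W
2 80/61 16/17 -296/1037 384/1037 6 -7 S
3 160/73 32/41 944/2993 4224/2993 6 -8 E
4 20/17 8/5 -86/85 -36/85 7 -8 N
final 7 -9 W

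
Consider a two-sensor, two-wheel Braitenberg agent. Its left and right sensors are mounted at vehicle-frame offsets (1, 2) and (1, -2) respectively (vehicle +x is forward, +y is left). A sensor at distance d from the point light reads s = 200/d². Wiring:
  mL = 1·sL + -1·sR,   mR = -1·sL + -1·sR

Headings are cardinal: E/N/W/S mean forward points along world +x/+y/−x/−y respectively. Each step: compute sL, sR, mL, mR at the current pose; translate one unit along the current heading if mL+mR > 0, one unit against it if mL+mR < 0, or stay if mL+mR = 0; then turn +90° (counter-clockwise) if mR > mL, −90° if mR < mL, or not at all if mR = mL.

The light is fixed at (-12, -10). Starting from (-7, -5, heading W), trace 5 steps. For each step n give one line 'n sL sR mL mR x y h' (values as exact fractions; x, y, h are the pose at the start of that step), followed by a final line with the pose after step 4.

0 8 40/13 64/13 -144/13 -7 -5 W
1 50/13 2 24/13 -76/13 -6 -5 N
2 40/17 200/53 -1280/901 -5520/901 -6 -6 E
3 100/29 100/9 -2000/261 -3800/261 -7 -6 S
4 8 40/13 64/13 -144/13 -7 -5 W
final -6 -5 N

n=0: pose=(-7,-5,W); sL=8, sR=40/13; mL=64/13, mR=-144/13; mL+mR=-80/13 → advance -1; mR−mL=-16 → turn -1·90°
n=1: pose=(-6,-5,N); sL=50/13, sR=2; mL=24/13, mR=-76/13; mL+mR=-4 → advance -1; mR−mL=-100/13 → turn -1·90°
n=2: pose=(-6,-6,E); sL=40/17, sR=200/53; mL=-1280/901, mR=-5520/901; mL+mR=-400/53 → advance -1; mR−mL=-80/17 → turn -1·90°
n=3: pose=(-7,-6,S); sL=100/29, sR=100/9; mL=-2000/261, mR=-3800/261; mL+mR=-200/9 → advance -1; mR−mL=-200/29 → turn -1·90°
n=4: pose=(-7,-5,W); sL=8, sR=40/13; mL=64/13, mR=-144/13; mL+mR=-80/13 → advance -1; mR−mL=-16 → turn -1·90°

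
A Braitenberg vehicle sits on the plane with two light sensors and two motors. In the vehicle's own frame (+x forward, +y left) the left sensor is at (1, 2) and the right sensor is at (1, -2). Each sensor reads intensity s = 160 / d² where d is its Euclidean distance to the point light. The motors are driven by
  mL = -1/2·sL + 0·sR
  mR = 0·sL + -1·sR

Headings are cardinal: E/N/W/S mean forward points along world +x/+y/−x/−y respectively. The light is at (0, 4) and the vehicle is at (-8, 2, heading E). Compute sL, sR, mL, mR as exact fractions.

160/49 32/13 -80/49 -32/13

left sensor world pos  = (-7, 4); dL² = 49
right sensor world pos = (-7, 0); dR² = 65
sL = 160/49 = 160/49
sR = 160/65 = 32/13
mL = -1/2·sL + 0·sR = -80/49
mR = 0·sL + -1·sR = -32/13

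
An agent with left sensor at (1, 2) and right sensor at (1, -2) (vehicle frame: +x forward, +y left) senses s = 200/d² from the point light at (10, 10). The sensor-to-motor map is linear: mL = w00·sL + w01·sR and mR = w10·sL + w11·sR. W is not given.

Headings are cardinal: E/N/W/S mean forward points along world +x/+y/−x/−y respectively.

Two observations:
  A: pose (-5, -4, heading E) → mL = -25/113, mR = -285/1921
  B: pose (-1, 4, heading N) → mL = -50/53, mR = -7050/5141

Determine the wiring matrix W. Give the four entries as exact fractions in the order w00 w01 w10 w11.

obs A: pose=(-5,-4,E) → sL=10/17, sR=50/113, mL=-25/113, mR=-285/1921
obs B: pose=(-1,4,N) → sL=100/97, sR=100/53, mL=-50/53, mR=-7050/5141
sensor matrix S = [[10/17, 50/113], [100/97, 100/53]]; det S = 6456000/9875861
solve [mL_A; mL_B] = S·[w00; w01] and [mR_A; mR_B] = S·[w10; w11]:
  w00 = 0, w01 = -1/2, w10 = 1/2, w11 = -1

0 -1/2 1/2 -1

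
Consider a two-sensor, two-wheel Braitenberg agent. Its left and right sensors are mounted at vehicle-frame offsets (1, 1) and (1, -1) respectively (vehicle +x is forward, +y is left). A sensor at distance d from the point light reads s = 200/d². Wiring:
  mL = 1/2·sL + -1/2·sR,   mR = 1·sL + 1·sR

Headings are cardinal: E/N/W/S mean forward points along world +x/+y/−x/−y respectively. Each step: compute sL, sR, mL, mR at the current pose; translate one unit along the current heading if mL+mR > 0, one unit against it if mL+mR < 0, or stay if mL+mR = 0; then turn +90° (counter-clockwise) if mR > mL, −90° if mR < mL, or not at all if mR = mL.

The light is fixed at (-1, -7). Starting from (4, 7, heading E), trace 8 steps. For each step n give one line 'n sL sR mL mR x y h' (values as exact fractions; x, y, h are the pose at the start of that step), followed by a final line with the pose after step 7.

0 200/261 40/41 -1120/10701 18640/10701 4 7 E
1 4/5 100/137 24/685 1048/685 5 7 N
2 200/221 200/281 6000/62101 100400/62101 5 8 W
3 25/29 50/53 -125/3074 2775/1537 4 8 S
4 200/261 40/41 -1120/10701 18640/10701 4 7 E
5 4/5 100/137 24/685 1048/685 5 7 N
6 200/221 200/281 6000/62101 100400/62101 5 8 W
7 25/29 50/53 -125/3074 2775/1537 4 8 S
final 4 7 E

n=0: pose=(4,7,E); sL=200/261, sR=40/41; mL=-1120/10701, mR=18640/10701; mL+mR=5840/3567 → advance +1; mR−mL=19760/10701 → turn +1·90°
n=1: pose=(5,7,N); sL=4/5, sR=100/137; mL=24/685, mR=1048/685; mL+mR=1072/685 → advance +1; mR−mL=1024/685 → turn +1·90°
n=2: pose=(5,8,W); sL=200/221, sR=200/281; mL=6000/62101, mR=100400/62101; mL+mR=106400/62101 → advance +1; mR−mL=94400/62101 → turn +1·90°
n=3: pose=(4,8,S); sL=25/29, sR=50/53; mL=-125/3074, mR=2775/1537; mL+mR=5425/3074 → advance +1; mR−mL=5675/3074 → turn +1·90°
n=4: pose=(4,7,E); sL=200/261, sR=40/41; mL=-1120/10701, mR=18640/10701; mL+mR=5840/3567 → advance +1; mR−mL=19760/10701 → turn +1·90°
n=5: pose=(5,7,N); sL=4/5, sR=100/137; mL=24/685, mR=1048/685; mL+mR=1072/685 → advance +1; mR−mL=1024/685 → turn +1·90°
n=6: pose=(5,8,W); sL=200/221, sR=200/281; mL=6000/62101, mR=100400/62101; mL+mR=106400/62101 → advance +1; mR−mL=94400/62101 → turn +1·90°
n=7: pose=(4,8,S); sL=25/29, sR=50/53; mL=-125/3074, mR=2775/1537; mL+mR=5425/3074 → advance +1; mR−mL=5675/3074 → turn +1·90°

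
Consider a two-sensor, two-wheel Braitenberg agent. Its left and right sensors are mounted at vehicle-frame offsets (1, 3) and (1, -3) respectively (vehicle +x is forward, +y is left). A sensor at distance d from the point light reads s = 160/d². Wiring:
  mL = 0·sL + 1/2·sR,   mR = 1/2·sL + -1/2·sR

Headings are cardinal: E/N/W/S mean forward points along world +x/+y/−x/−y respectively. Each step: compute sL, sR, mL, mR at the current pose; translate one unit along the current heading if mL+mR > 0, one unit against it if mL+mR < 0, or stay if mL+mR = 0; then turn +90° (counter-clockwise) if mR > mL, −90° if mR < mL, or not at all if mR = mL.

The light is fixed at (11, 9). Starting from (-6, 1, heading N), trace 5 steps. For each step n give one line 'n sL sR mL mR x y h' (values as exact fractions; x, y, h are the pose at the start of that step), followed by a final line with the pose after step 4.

n=0: pose=(-6,1,N); sL=160/449, sR=32/49; mL=16/49, mR=-3264/22001; mL+mR=80/449 → advance +1; mR−mL=-10448/22001 → turn -1·90°
n=1: pose=(-6,2,E); sL=10/17, sR=40/89; mL=20/89, mR=105/1513; mL+mR=5/17 → advance +1; mR−mL=-235/1513 → turn -1·90°
n=2: pose=(-5,2,S); sL=160/233, sR=32/85; mL=16/85, mR=3072/19805; mL+mR=80/233 → advance +1; mR−mL=-656/19805 → turn -1·90°
n=3: pose=(-5,1,W); sL=16/41, sR=80/157; mL=40/157, mR=-384/6437; mL+mR=8/41 → advance +1; mR−mL=-2024/6437 → turn -1·90°
n=4: pose=(-6,1,N); sL=160/449, sR=32/49; mL=16/49, mR=-3264/22001; mL+mR=80/449 → advance +1; mR−mL=-10448/22001 → turn -1·90°

0 160/449 32/49 16/49 -3264/22001 -6 1 N
1 10/17 40/89 20/89 105/1513 -6 2 E
2 160/233 32/85 16/85 3072/19805 -5 2 S
3 16/41 80/157 40/157 -384/6437 -5 1 W
4 160/449 32/49 16/49 -3264/22001 -6 1 N
final -6 2 E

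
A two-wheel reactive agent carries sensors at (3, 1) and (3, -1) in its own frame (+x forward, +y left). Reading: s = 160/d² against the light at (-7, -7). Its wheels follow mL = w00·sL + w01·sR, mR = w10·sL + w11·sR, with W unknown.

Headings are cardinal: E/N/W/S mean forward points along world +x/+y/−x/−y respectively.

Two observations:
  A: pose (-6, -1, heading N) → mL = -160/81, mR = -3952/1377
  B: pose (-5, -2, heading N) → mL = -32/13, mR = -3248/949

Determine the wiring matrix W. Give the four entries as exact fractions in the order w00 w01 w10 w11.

obs A: pose=(-6,-1,N) → sL=160/81, sR=32/17, mL=-160/81, mR=-3952/1377
obs B: pose=(-5,-2,N) → sL=32/13, sR=160/73, mL=-32/13, mR=-3248/949
sensor matrix S = [[160/81, 32/17], [32/13, 160/73]]; det S = -397312/1306773
solve [mL_A; mL_B] = S·[w00; w01] and [mR_A; mR_B] = S·[w10; w11]:
  w00 = -1, w01 = 0, w10 = -1/2, w11 = -1

-1 0 -1/2 -1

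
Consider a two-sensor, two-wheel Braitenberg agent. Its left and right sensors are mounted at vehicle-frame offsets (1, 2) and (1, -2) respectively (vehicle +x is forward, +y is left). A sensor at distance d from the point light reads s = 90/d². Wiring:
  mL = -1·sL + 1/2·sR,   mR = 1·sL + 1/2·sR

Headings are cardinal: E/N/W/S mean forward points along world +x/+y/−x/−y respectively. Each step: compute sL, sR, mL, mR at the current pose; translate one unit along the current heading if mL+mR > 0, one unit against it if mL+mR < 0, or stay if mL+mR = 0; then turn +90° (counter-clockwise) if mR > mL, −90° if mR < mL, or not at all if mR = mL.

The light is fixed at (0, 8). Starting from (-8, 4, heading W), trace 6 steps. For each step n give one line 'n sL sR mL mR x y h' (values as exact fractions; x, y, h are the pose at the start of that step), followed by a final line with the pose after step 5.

n=0: pose=(-8,4,W); sL=10/13, sR=18/17; mL=-53/221, mR=287/221; mL+mR=18/17 → advance +1; mR−mL=20/13 → turn +1·90°
n=1: pose=(-9,4,S); sL=45/37, sR=45/73; mL=-4905/5402, mR=8235/5402; mL+mR=45/73 → advance +1; mR−mL=90/37 → turn +1·90°
n=2: pose=(-9,3,E); sL=90/73, sR=90/113; mL=-6885/8249, mR=13455/8249; mL+mR=90/113 → advance +1; mR−mL=180/73 → turn +1·90°
n=3: pose=(-8,3,N); sL=45/58, sR=45/26; mL=135/1508, mR=2475/1508; mL+mR=45/26 → advance +1; mR−mL=45/29 → turn +1·90°
n=4: pose=(-8,4,W); sL=10/13, sR=18/17; mL=-53/221, mR=287/221; mL+mR=18/17 → advance +1; mR−mL=20/13 → turn +1·90°
n=5: pose=(-9,4,S); sL=45/37, sR=45/73; mL=-4905/5402, mR=8235/5402; mL+mR=45/73 → advance +1; mR−mL=90/37 → turn +1·90°

0 10/13 18/17 -53/221 287/221 -8 4 W
1 45/37 45/73 -4905/5402 8235/5402 -9 4 S
2 90/73 90/113 -6885/8249 13455/8249 -9 3 E
3 45/58 45/26 135/1508 2475/1508 -8 3 N
4 10/13 18/17 -53/221 287/221 -8 4 W
5 45/37 45/73 -4905/5402 8235/5402 -9 4 S
final -9 3 E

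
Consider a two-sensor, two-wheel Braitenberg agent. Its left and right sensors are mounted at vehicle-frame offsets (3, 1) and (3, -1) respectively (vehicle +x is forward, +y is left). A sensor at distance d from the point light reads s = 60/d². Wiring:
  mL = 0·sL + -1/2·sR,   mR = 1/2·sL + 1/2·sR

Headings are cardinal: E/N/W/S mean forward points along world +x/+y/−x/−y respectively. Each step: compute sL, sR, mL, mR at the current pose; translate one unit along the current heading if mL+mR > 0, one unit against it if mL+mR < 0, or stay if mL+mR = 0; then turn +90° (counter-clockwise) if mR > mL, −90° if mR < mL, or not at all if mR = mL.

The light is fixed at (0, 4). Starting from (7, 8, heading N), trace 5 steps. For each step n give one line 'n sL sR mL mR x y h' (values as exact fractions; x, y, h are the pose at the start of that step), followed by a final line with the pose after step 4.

n=0: pose=(7,8,N); sL=12/17, sR=60/113; mL=-30/113, mR=1188/1921; mL+mR=6/17 → advance +1; mR−mL=1698/1921 → turn +1·90°
n=1: pose=(7,9,W); sL=15/8, sR=15/13; mL=-15/26, mR=315/208; mL+mR=15/16 → advance +1; mR−mL=435/208 → turn +1·90°
n=2: pose=(6,9,S); sL=60/53, sR=60/29; mL=-30/29, mR=2460/1537; mL+mR=30/53 → advance +1; mR−mL=4050/1537 → turn +1·90°
n=3: pose=(6,8,E); sL=30/53, sR=2/3; mL=-1/3, mR=98/159; mL+mR=15/53 → advance +1; mR−mL=151/159 → turn +1·90°
n=4: pose=(7,8,N); sL=12/17, sR=60/113; mL=-30/113, mR=1188/1921; mL+mR=6/17 → advance +1; mR−mL=1698/1921 → turn +1·90°

0 12/17 60/113 -30/113 1188/1921 7 8 N
1 15/8 15/13 -15/26 315/208 7 9 W
2 60/53 60/29 -30/29 2460/1537 6 9 S
3 30/53 2/3 -1/3 98/159 6 8 E
4 12/17 60/113 -30/113 1188/1921 7 8 N
final 7 9 W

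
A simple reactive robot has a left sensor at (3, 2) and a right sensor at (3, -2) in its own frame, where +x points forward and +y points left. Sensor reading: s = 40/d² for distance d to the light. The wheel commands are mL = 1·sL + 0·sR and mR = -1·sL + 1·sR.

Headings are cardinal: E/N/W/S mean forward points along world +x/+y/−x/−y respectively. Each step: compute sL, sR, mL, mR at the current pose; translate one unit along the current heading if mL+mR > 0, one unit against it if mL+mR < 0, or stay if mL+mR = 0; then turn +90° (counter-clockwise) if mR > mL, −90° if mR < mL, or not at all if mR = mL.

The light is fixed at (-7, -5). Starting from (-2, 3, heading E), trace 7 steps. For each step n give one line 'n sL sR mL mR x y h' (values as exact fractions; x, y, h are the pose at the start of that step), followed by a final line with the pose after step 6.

0 10/41 2/5 10/41 32/205 -2 3 E
1 40/89 40/41 40/89 1920/3649 -1 3 S
2 20/81 20/53 20/81 560/4293 -1 2 E
3 40/97 40/41 40/97 2240/3977 0 2 S
4 10/41 10/29 10/41 120/1189 0 1 E
5 40/109 8/9 40/109 512/981 1 1 S
6 4/17 4/13 4/17 16/221 1 0 E
final 2 0 S

n=0: pose=(-2,3,E); sL=10/41, sR=2/5; mL=10/41, mR=32/205; mL+mR=2/5 → advance +1; mR−mL=-18/205 → turn -1·90°
n=1: pose=(-1,3,S); sL=40/89, sR=40/41; mL=40/89, mR=1920/3649; mL+mR=40/41 → advance +1; mR−mL=280/3649 → turn +1·90°
n=2: pose=(-1,2,E); sL=20/81, sR=20/53; mL=20/81, mR=560/4293; mL+mR=20/53 → advance +1; mR−mL=-500/4293 → turn -1·90°
n=3: pose=(0,2,S); sL=40/97, sR=40/41; mL=40/97, mR=2240/3977; mL+mR=40/41 → advance +1; mR−mL=600/3977 → turn +1·90°
n=4: pose=(0,1,E); sL=10/41, sR=10/29; mL=10/41, mR=120/1189; mL+mR=10/29 → advance +1; mR−mL=-170/1189 → turn -1·90°
n=5: pose=(1,1,S); sL=40/109, sR=8/9; mL=40/109, mR=512/981; mL+mR=8/9 → advance +1; mR−mL=152/981 → turn +1·90°
n=6: pose=(1,0,E); sL=4/17, sR=4/13; mL=4/17, mR=16/221; mL+mR=4/13 → advance +1; mR−mL=-36/221 → turn -1·90°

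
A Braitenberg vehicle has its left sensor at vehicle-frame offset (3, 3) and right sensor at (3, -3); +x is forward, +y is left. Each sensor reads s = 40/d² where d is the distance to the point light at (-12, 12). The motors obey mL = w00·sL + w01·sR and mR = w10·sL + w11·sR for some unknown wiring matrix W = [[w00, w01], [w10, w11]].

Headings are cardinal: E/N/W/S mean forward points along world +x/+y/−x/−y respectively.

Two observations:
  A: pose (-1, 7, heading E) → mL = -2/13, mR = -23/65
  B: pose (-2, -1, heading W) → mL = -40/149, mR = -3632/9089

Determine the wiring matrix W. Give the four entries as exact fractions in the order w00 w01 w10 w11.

0 -1 -1 -1

obs A: pose=(-1,7,E) → sL=1/5, sR=2/13, mL=-2/13, mR=-23/65
obs B: pose=(-2,-1,W) → sL=8/61, sR=40/149, mL=-40/149, mR=-3632/9089
sensor matrix S = [[1/5, 2/13], [8/61, 40/149]]; det S = 3960/118157
solve [mL_A; mL_B] = S·[w00; w01] and [mR_A; mR_B] = S·[w10; w11]:
  w00 = 0, w01 = -1, w10 = -1, w11 = -1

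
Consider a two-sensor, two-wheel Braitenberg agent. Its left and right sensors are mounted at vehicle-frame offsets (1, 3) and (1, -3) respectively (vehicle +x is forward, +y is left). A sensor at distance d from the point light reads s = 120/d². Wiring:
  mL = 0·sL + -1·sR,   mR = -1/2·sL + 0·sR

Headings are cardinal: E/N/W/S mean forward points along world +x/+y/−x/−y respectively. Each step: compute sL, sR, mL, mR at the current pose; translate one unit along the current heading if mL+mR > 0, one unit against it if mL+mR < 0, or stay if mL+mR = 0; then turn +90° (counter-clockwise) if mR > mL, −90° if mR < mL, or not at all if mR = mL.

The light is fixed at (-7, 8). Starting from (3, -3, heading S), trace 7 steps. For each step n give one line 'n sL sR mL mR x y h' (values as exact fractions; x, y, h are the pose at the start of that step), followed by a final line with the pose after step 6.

n=0: pose=(3,-3,S); sL=120/313, sR=120/193; mL=-120/193, mR=-60/313; mL+mR=-49140/60409 → advance -1; mR−mL=25980/60409 → turn +1·90°
n=1: pose=(3,-2,E); sL=12/17, sR=12/29; mL=-12/29, mR=-6/17; mL+mR=-378/493 → advance -1; mR−mL=30/493 → turn +1·90°
n=2: pose=(2,-2,N); sL=40/39, sR=8/15; mL=-8/15, mR=-20/39; mL+mR=-68/65 → advance -1; mR−mL=4/195 → turn +1·90°
n=3: pose=(2,-3,W); sL=6/13, sR=15/16; mL=-15/16, mR=-3/13; mL+mR=-243/208 → advance -1; mR−mL=147/208 → turn +1·90°
n=4: pose=(3,-3,S); sL=120/313, sR=120/193; mL=-120/193, mR=-60/313; mL+mR=-49140/60409 → advance -1; mR−mL=25980/60409 → turn +1·90°
n=5: pose=(3,-2,E); sL=12/17, sR=12/29; mL=-12/29, mR=-6/17; mL+mR=-378/493 → advance -1; mR−mL=30/493 → turn +1·90°
n=6: pose=(2,-2,N); sL=40/39, sR=8/15; mL=-8/15, mR=-20/39; mL+mR=-68/65 → advance -1; mR−mL=4/195 → turn +1·90°

0 120/313 120/193 -120/193 -60/313 3 -3 S
1 12/17 12/29 -12/29 -6/17 3 -2 E
2 40/39 8/15 -8/15 -20/39 2 -2 N
3 6/13 15/16 -15/16 -3/13 2 -3 W
4 120/313 120/193 -120/193 -60/313 3 -3 S
5 12/17 12/29 -12/29 -6/17 3 -2 E
6 40/39 8/15 -8/15 -20/39 2 -2 N
final 2 -3 W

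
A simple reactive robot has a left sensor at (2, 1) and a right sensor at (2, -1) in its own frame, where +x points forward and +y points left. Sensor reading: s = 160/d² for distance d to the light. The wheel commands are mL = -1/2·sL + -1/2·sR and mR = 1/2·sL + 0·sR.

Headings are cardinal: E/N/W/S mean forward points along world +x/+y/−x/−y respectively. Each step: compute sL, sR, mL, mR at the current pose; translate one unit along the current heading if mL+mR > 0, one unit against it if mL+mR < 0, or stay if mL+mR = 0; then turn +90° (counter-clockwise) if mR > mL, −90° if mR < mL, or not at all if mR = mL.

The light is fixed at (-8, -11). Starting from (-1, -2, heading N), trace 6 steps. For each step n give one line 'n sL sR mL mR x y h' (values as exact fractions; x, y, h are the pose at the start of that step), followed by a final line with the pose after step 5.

n=0: pose=(-1,-2,N); sL=160/157, sR=32/37; mL=-5472/5809, mR=80/157; mL+mR=-16/37 → advance -1; mR−mL=8432/5809 → turn +1·90°
n=1: pose=(-1,-3,W); sL=80/37, sR=80/53; mL=-3600/1961, mR=40/37; mL+mR=-40/53 → advance -1; mR−mL=5720/1961 → turn +1·90°
n=2: pose=(0,-3,S); sL=160/117, sR=32/17; mL=-3232/1989, mR=80/117; mL+mR=-16/17 → advance -1; mR−mL=4592/1989 → turn +1·90°
n=3: pose=(0,-2,E); sL=4/5, sR=40/41; mL=-182/205, mR=2/5; mL+mR=-20/41 → advance -1; mR−mL=264/205 → turn +1·90°
n=4: pose=(-1,-2,N); sL=160/157, sR=32/37; mL=-5472/5809, mR=80/157; mL+mR=-16/37 → advance -1; mR−mL=8432/5809 → turn +1·90°
n=5: pose=(-1,-3,W); sL=80/37, sR=80/53; mL=-3600/1961, mR=40/37; mL+mR=-40/53 → advance -1; mR−mL=5720/1961 → turn +1·90°

0 160/157 32/37 -5472/5809 80/157 -1 -2 N
1 80/37 80/53 -3600/1961 40/37 -1 -3 W
2 160/117 32/17 -3232/1989 80/117 0 -3 S
3 4/5 40/41 -182/205 2/5 0 -2 E
4 160/157 32/37 -5472/5809 80/157 -1 -2 N
5 80/37 80/53 -3600/1961 40/37 -1 -3 W
final 0 -3 S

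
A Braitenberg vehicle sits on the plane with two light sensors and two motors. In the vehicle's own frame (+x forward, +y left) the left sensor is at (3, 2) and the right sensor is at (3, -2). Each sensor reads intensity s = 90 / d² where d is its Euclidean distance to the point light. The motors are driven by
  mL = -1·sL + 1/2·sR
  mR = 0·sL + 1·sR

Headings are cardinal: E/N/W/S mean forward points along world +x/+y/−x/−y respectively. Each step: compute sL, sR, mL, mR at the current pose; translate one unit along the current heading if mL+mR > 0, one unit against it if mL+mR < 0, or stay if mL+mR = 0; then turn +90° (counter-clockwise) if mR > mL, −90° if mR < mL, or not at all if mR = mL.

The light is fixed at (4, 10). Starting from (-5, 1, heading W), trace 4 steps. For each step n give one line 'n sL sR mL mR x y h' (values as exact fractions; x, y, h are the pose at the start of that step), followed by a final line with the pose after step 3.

0 18/53 90/193 -1089/10229 90/193 -5 1 W
1 45/104 5/16 -115/416 5/16 -6 1 S
2 90/113 90/193 -12285/21809 90/193 -6 0 E
3 45/109 9/13 -189/2834 9/13 -7 0 N
final -7 1 W

n=0: pose=(-5,1,W); sL=18/53, sR=90/193; mL=-1089/10229, mR=90/193; mL+mR=3681/10229 → advance +1; mR−mL=5859/10229 → turn +1·90°
n=1: pose=(-6,1,S); sL=45/104, sR=5/16; mL=-115/416, mR=5/16; mL+mR=15/416 → advance +1; mR−mL=245/416 → turn +1·90°
n=2: pose=(-6,0,E); sL=90/113, sR=90/193; mL=-12285/21809, mR=90/193; mL+mR=-2115/21809 → advance -1; mR−mL=22455/21809 → turn +1·90°
n=3: pose=(-7,0,N); sL=45/109, sR=9/13; mL=-189/2834, mR=9/13; mL+mR=1773/2834 → advance +1; mR−mL=2151/2834 → turn +1·90°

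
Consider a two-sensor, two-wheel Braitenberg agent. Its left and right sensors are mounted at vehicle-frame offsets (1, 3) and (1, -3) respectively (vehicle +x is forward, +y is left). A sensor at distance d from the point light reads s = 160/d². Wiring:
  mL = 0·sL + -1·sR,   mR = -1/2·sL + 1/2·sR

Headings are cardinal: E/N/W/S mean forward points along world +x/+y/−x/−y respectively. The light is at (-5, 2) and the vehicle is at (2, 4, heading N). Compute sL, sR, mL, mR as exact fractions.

left sensor world pos  = (-1, 5); dL² = 25
right sensor world pos = (5, 5); dR² = 109
sL = 160/25 = 32/5
sR = 160/109 = 160/109
mL = 0·sL + -1·sR = -160/109
mR = -1/2·sL + 1/2·sR = -1344/545

32/5 160/109 -160/109 -1344/545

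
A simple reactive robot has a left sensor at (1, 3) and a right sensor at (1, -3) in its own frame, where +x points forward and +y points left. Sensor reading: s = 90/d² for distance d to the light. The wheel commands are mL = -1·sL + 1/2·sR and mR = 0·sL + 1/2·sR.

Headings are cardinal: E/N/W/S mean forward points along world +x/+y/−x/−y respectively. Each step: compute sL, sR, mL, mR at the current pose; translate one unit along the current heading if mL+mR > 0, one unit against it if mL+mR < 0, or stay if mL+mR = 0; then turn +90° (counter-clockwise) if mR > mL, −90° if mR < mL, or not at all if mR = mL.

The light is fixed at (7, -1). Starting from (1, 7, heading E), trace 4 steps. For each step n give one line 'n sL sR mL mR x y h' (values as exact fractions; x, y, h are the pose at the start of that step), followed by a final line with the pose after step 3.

n=0: pose=(1,7,E); sL=45/73, sR=9/5; mL=207/730, mR=9/10; mL+mR=432/365 → advance +1; mR−mL=45/73 → turn +1·90°
n=1: pose=(2,7,N); sL=18/29, sR=18/17; mL=-45/493, mR=9/17; mL+mR=216/493 → advance +1; mR−mL=18/29 → turn +1·90°
n=2: pose=(2,8,W); sL=5/4, sR=1/2; mL=-1, mR=1/4; mL+mR=-3/4 → advance -1; mR−mL=5/4 → turn +1·90°
n=3: pose=(3,8,S); sL=18/13, sR=90/113; mL=-1449/1469, mR=45/113; mL+mR=-864/1469 → advance -1; mR−mL=18/13 → turn +1·90°

0 45/73 9/5 207/730 9/10 1 7 E
1 18/29 18/17 -45/493 9/17 2 7 N
2 5/4 1/2 -1 1/4 2 8 W
3 18/13 90/113 -1449/1469 45/113 3 8 S
final 3 9 E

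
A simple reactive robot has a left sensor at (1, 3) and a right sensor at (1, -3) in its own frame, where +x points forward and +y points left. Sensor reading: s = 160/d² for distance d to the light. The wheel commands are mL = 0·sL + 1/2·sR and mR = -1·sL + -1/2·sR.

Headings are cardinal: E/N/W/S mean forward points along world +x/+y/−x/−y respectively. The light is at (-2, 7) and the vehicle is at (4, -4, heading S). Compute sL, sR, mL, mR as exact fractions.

left sensor world pos  = (7, -5); dL² = 225
right sensor world pos = (1, -5); dR² = 153
sL = 160/225 = 32/45
sR = 160/153 = 160/153
mL = 0·sL + 1/2·sR = 80/153
mR = -1·sL + -1/2·sR = -944/765

32/45 160/153 80/153 -944/765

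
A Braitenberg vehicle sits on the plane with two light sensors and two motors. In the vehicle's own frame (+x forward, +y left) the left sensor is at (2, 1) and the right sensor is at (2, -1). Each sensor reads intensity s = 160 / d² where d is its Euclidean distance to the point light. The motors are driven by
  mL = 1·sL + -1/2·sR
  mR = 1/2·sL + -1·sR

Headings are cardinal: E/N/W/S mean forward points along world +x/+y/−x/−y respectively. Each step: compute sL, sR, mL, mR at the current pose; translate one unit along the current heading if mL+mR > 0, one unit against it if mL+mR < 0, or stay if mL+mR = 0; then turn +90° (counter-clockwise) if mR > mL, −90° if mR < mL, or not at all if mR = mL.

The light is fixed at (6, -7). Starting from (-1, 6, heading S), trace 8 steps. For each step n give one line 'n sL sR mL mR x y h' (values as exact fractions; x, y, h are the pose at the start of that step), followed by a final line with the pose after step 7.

n=0: pose=(-1,6,S); sL=160/157, sR=32/37; mL=3408/5809, mR=-2064/5809; mL+mR=1344/5809 → advance +1; mR−mL=-5472/5809 → turn -1·90°
n=1: pose=(-1,5,W); sL=80/101, sR=16/25; mL=1192/2525, mR=-616/2525; mL+mR=576/2525 → advance +1; mR−mL=-1808/2525 → turn -1·90°
n=2: pose=(-2,5,N); sL=160/277, sR=32/49; mL=3408/13573, mR=-4944/13573; mL+mR=-1536/13573 → advance -1; mR−mL=-8352/13573 → turn -1·90°
n=3: pose=(-2,4,E); sL=8/9, sR=20/17; mL=46/153, mR=-112/153; mL+mR=-22/51 → advance -1; mR−mL=-158/153 → turn -1·90°
n=4: pose=(-3,4,S); sL=32/29, sR=160/181; mL=3472/5249, mR=-1744/5249; mL+mR=1728/5249 → advance +1; mR−mL=-5216/5249 → turn -1·90°
n=5: pose=(-3,3,W); sL=80/101, sR=80/121; mL=5640/12221, mR=-3240/12221; mL+mR=2400/12221 → advance +1; mR−mL=-8880/12221 → turn -1·90°
n=6: pose=(-4,3,N); sL=32/53, sR=32/45; mL=592/2385, mR=-976/2385; mL+mR=-128/795 → advance -1; mR−mL=-1568/2385 → turn -1·90°
n=7: pose=(-4,2,E); sL=40/41, sR=5/4; mL=115/328, mR=-125/164; mL+mR=-135/328 → advance -1; mR−mL=-365/328 → turn -1·90°

0 160/157 32/37 3408/5809 -2064/5809 -1 6 S
1 80/101 16/25 1192/2525 -616/2525 -1 5 W
2 160/277 32/49 3408/13573 -4944/13573 -2 5 N
3 8/9 20/17 46/153 -112/153 -2 4 E
4 32/29 160/181 3472/5249 -1744/5249 -3 4 S
5 80/101 80/121 5640/12221 -3240/12221 -3 3 W
6 32/53 32/45 592/2385 -976/2385 -4 3 N
7 40/41 5/4 115/328 -125/164 -4 2 E
final -5 2 S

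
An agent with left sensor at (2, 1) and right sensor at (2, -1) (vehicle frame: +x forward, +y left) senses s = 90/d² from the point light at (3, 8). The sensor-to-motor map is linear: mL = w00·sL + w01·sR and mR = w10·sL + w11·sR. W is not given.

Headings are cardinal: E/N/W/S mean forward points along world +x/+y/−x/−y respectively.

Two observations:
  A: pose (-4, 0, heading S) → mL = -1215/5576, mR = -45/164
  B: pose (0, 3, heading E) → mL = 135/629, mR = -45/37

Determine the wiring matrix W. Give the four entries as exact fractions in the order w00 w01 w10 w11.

1/2 -1 0 -1/2

obs A: pose=(-4,0,S) → sL=45/68, sR=45/82, mL=-1215/5576, mR=-45/164
obs B: pose=(0,3,E) → sL=90/17, sR=90/37, mL=135/629, mR=-45/37
sensor matrix S = [[45/68, 45/82], [90/17, 90/37]]; det S = -66825/51578
solve [mL_A; mL_B] = S·[w00; w01] and [mR_A; mR_B] = S·[w10; w11]:
  w00 = 1/2, w01 = -1, w10 = 0, w11 = -1/2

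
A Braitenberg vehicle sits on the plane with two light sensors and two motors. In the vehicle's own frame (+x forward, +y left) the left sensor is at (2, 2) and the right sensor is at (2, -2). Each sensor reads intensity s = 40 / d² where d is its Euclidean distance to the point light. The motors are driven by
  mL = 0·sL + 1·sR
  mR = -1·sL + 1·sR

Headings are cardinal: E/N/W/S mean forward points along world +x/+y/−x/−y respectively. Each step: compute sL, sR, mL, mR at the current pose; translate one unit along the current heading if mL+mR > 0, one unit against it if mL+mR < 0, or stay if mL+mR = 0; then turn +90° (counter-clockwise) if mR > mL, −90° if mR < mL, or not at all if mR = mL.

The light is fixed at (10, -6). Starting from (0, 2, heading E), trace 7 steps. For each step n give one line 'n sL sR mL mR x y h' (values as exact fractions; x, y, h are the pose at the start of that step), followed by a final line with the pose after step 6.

0 10/41 2/5 2/5 32/205 0 2 E
1 8/17 40/157 40/157 -576/2669 1 2 S
2 20/73 20/101 20/101 -560/7373 1 1 W
3 8/45 8/29 8/29 128/1305 0 1 N
4 10/41 2/5 2/5 32/205 0 2 E
5 8/17 40/157 40/157 -576/2669 1 2 S
6 20/73 20/101 20/101 -560/7373 1 1 W
final 0 1 N

n=0: pose=(0,2,E); sL=10/41, sR=2/5; mL=2/5, mR=32/205; mL+mR=114/205 → advance +1; mR−mL=-10/41 → turn -1·90°
n=1: pose=(1,2,S); sL=8/17, sR=40/157; mL=40/157, mR=-576/2669; mL+mR=104/2669 → advance +1; mR−mL=-8/17 → turn -1·90°
n=2: pose=(1,1,W); sL=20/73, sR=20/101; mL=20/101, mR=-560/7373; mL+mR=900/7373 → advance +1; mR−mL=-20/73 → turn -1·90°
n=3: pose=(0,1,N); sL=8/45, sR=8/29; mL=8/29, mR=128/1305; mL+mR=488/1305 → advance +1; mR−mL=-8/45 → turn -1·90°
n=4: pose=(0,2,E); sL=10/41, sR=2/5; mL=2/5, mR=32/205; mL+mR=114/205 → advance +1; mR−mL=-10/41 → turn -1·90°
n=5: pose=(1,2,S); sL=8/17, sR=40/157; mL=40/157, mR=-576/2669; mL+mR=104/2669 → advance +1; mR−mL=-8/17 → turn -1·90°
n=6: pose=(1,1,W); sL=20/73, sR=20/101; mL=20/101, mR=-560/7373; mL+mR=900/7373 → advance +1; mR−mL=-20/73 → turn -1·90°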